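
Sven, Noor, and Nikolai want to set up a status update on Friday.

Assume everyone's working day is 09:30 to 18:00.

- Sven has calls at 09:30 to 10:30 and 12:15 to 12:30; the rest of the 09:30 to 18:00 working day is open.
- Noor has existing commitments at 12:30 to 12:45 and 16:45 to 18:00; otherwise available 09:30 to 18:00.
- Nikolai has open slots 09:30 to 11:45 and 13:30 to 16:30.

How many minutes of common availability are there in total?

Sven free within 09:30–18:00: 10:30–12:15, 12:30–18:00.
Noor free within 09:30–18:00: 09:30–12:30, 12:45–16:45.
Sven ∩ Noor: 10:30–12:15, 12:45–16:45.
Sven ∩ Noor ∩ Nikolai: 10:30–11:45, 13:30–16:30.
Total common minutes: 75 + 180 = 255.

255 minutes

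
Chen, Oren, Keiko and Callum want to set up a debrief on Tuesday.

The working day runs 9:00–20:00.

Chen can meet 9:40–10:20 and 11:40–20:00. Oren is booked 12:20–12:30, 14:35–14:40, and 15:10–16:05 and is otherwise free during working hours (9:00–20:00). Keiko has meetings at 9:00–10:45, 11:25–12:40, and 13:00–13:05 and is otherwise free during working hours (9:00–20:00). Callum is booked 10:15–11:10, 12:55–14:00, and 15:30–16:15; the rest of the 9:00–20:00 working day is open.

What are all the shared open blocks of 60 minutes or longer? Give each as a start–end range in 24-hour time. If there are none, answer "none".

Oren free within 09:00–20:00: 09:00–12:20, 12:30–14:35, 14:40–15:10, 16:05–20:00.
Keiko free within 09:00–20:00: 10:45–11:25, 12:40–13:00, 13:05–20:00.
Callum free within 09:00–20:00: 09:00–10:15, 11:10–12:55, 14:00–15:30, 16:15–20:00.
Chen ∩ Oren: 09:40–10:20, 11:40–12:20, 12:30–14:35, 14:40–15:10, 16:05–20:00.
Chen ∩ Oren ∩ Keiko: 12:40–13:00, 13:05–14:35, 14:40–15:10, 16:05–20:00.
Chen ∩ Oren ∩ Keiko ∩ Callum: 12:40–12:55, 14:00–14:35, 14:40–15:10, 16:15–20:00.
Windows ≥ 60 min: 16:15–20:00.

16:15–20:00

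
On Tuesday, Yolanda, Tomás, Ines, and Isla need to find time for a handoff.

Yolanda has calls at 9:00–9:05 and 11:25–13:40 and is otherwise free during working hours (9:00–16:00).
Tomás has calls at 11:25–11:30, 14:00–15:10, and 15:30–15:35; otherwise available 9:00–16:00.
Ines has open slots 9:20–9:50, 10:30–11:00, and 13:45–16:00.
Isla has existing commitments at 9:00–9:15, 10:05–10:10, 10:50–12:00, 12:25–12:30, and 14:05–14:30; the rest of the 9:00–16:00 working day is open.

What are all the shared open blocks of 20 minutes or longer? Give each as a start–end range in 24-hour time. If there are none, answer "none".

09:20–09:50, 10:30–10:50, 15:10–15:30, 15:35–16:00

Yolanda free within 09:00–16:00: 09:05–11:25, 13:40–16:00.
Tomás free within 09:00–16:00: 09:00–11:25, 11:30–14:00, 15:10–15:30, 15:35–16:00.
Isla free within 09:00–16:00: 09:15–10:05, 10:10–10:50, 12:00–12:25, 12:30–14:05, 14:30–16:00.
Yolanda ∩ Tomás: 09:05–11:25, 13:40–14:00, 15:10–15:30, 15:35–16:00.
Yolanda ∩ Tomás ∩ Ines: 09:20–09:50, 10:30–11:00, 13:45–14:00, 15:10–15:30, 15:35–16:00.
Yolanda ∩ Tomás ∩ Ines ∩ Isla: 09:20–09:50, 10:30–10:50, 13:45–14:00, 15:10–15:30, 15:35–16:00.
Windows ≥ 20 min: 09:20–09:50, 10:30–10:50, 15:10–15:30, 15:35–16:00.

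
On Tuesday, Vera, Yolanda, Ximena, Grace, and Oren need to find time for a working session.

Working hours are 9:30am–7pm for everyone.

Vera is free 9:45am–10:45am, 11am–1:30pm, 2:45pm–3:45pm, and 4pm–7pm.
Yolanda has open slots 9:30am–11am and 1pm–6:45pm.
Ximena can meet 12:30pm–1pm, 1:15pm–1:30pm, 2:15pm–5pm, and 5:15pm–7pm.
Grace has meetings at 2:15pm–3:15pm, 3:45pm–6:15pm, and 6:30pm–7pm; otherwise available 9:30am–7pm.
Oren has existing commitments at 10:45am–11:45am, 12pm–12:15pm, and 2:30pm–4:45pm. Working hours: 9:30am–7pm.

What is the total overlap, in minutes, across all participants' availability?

30 minutes

Grace free within 09:30–19:00: 09:30–14:15, 15:15–15:45, 18:15–18:30.
Oren free within 09:30–19:00: 09:30–10:45, 11:45–12:00, 12:15–14:30, 16:45–19:00.
Vera ∩ Yolanda: 09:45–10:45, 13:00–13:30, 14:45–15:45, 16:00–18:45.
Vera ∩ Yolanda ∩ Ximena: 13:15–13:30, 14:45–15:45, 16:00–17:00, 17:15–18:45.
Vera ∩ Yolanda ∩ Ximena ∩ Grace: 13:15–13:30, 15:15–15:45, 18:15–18:30.
Vera ∩ Yolanda ∩ Ximena ∩ Grace ∩ Oren: 13:15–13:30, 18:15–18:30.
Total common minutes: 15 + 15 = 30.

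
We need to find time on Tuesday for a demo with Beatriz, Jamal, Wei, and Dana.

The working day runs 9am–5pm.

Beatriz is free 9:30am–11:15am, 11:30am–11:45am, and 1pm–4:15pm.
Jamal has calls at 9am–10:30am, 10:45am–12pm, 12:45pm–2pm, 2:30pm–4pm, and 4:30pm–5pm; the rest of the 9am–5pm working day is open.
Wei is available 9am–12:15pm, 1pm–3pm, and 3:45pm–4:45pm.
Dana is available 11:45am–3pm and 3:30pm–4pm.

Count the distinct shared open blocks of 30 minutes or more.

1

Jamal free within 09:00–17:00: 10:30–10:45, 12:00–12:45, 14:00–14:30, 16:00–16:30.
Beatriz ∩ Jamal: 10:30–10:45, 14:00–14:30, 16:00–16:15.
Beatriz ∩ Jamal ∩ Wei: 10:30–10:45, 14:00–14:30, 16:00–16:15.
Beatriz ∩ Jamal ∩ Wei ∩ Dana: 14:00–14:30.
Windows ≥ 30 min: 14:00–14:30.
That's 1 window.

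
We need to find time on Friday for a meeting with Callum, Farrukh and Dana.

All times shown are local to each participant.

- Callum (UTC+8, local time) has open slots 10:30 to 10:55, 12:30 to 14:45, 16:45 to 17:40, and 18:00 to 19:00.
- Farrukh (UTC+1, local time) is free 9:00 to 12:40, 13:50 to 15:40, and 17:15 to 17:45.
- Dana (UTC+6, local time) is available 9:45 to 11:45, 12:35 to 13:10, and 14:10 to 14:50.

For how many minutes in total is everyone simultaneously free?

Callum → UTC: 02:30–02:55, 04:30–06:45, 08:45–09:40, 10:00–11:00.
Farrukh → UTC: 08:00–11:40, 12:50–14:40, 16:15–16:45.
Dana → UTC: 03:45–05:45, 06:35–07:10, 08:10–08:50.
Callum ∩ Farrukh: 08:45–09:40, 10:00–11:00.
Callum ∩ Farrukh ∩ Dana: 08:45–08:50.
Total common minutes: 5.

5 minutes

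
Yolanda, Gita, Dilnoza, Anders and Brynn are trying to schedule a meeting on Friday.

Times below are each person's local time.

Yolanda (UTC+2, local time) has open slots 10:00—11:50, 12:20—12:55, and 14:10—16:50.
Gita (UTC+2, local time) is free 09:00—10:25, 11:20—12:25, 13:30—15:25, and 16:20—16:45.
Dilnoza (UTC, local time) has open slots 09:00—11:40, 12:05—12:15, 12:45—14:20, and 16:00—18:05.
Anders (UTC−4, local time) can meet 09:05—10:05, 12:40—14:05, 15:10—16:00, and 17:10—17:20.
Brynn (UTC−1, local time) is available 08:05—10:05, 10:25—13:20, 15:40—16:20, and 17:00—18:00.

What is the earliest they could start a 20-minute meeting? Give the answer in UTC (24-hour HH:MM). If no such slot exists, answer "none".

13:05

Yolanda → UTC: 08:00–09:50, 10:20–10:55, 12:10–14:50.
Gita → UTC: 07:00–08:25, 09:20–10:25, 11:30–13:25, 14:20–14:45.
Dilnoza → UTC: 09:00–11:40, 12:05–12:15, 12:45–14:20, 16:00–18:05.
Anders → UTC: 13:05–14:05, 16:40–18:05, 19:10–20:00, 21:10–21:20.
Brynn → UTC: 09:05–11:05, 11:25–14:20, 16:40–17:20, 18:00–19:00.
Yolanda ∩ Gita: 08:00–08:25, 09:20–09:50, 10:20–10:25, 12:10–13:25, 14:20–14:45.
Yolanda ∩ Gita ∩ Dilnoza: 09:20–09:50, 10:20–10:25, 12:10–12:15, 12:45–13:25.
Yolanda ∩ Gita ∩ Dilnoza ∩ Anders: 13:05–13:25.
Yolanda ∩ Gita ∩ Dilnoza ∩ Anders ∩ Brynn: 13:05–13:25.
Windows ≥ 20 min: 13:05–13:25.
Earliest such window starts at 13:05.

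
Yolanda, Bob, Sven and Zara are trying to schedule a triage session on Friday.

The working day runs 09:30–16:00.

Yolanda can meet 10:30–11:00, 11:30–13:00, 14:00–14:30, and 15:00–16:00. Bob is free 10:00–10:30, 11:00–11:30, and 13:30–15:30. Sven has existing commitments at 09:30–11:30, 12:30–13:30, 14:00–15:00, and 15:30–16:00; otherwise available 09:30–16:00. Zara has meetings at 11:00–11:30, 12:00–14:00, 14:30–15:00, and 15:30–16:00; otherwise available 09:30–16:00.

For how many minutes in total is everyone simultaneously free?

30 minutes

Sven free within 09:30–16:00: 11:30–12:30, 13:30–14:00, 15:00–15:30.
Zara free within 09:30–16:00: 09:30–11:00, 11:30–12:00, 14:00–14:30, 15:00–15:30.
Yolanda ∩ Bob: 14:00–14:30, 15:00–15:30.
Yolanda ∩ Bob ∩ Sven: 15:00–15:30.
Yolanda ∩ Bob ∩ Sven ∩ Zara: 15:00–15:30.
Total common minutes: 30.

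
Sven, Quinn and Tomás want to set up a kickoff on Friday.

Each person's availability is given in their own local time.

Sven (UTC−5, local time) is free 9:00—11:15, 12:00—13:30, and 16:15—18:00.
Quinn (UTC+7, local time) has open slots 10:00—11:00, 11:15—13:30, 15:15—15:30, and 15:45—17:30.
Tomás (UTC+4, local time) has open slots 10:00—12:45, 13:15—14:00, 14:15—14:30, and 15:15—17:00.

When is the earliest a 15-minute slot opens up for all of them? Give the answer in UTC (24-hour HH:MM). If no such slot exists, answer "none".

Sven → UTC: 14:00–16:15, 17:00–18:30, 21:15–23:00.
Quinn → UTC: 03:00–04:00, 04:15–06:30, 08:15–08:30, 08:45–10:30.
Tomás → UTC: 06:00–08:45, 09:15–10:00, 10:15–10:30, 11:15–13:00.
Sven ∩ Quinn: (none).
Sven ∩ Quinn ∩ Tomás: (none).
Windows ≥ 15 min: (none).

none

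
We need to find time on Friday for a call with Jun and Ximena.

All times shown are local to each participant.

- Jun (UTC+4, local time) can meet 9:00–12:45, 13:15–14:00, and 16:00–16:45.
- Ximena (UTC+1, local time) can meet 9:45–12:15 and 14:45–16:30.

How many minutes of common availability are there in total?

Jun → UTC: 05:00–08:45, 09:15–10:00, 12:00–12:45.
Ximena → UTC: 08:45–11:15, 13:45–15:30.
Jun ∩ Ximena: 09:15–10:00.
Total common minutes: 45.

45 minutes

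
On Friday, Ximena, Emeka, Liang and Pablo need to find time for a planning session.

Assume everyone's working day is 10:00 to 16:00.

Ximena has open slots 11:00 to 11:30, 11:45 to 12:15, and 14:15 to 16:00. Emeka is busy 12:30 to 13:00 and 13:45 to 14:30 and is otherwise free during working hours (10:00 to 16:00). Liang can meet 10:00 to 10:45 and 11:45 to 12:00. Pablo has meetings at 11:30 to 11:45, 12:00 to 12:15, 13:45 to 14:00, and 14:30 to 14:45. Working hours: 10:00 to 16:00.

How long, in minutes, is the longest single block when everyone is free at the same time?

15 minutes

Emeka free within 10:00–16:00: 10:00–12:30, 13:00–13:45, 14:30–16:00.
Pablo free within 10:00–16:00: 10:00–11:30, 11:45–12:00, 12:15–13:45, 14:00–14:30, 14:45–16:00.
Ximena ∩ Emeka: 11:00–11:30, 11:45–12:15, 14:30–16:00.
Ximena ∩ Emeka ∩ Liang: 11:45–12:00.
Ximena ∩ Emeka ∩ Liang ∩ Pablo: 11:45–12:00.
Single common window of 15 minutes.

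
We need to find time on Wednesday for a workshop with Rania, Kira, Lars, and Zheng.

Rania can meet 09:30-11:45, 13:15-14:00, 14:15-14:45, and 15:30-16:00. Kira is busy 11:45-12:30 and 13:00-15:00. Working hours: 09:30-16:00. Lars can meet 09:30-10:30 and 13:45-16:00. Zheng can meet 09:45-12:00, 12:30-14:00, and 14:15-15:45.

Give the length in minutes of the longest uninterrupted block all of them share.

Kira free within 09:30–16:00: 09:30–11:45, 12:30–13:00, 15:00–16:00.
Rania ∩ Kira: 09:30–11:45, 15:30–16:00.
Rania ∩ Kira ∩ Lars: 09:30–10:30, 15:30–16:00.
Rania ∩ Kira ∩ Lars ∩ Zheng: 09:45–10:30, 15:30–15:45.
Common window lengths: 45, 15 min; longest is 45.

45 minutes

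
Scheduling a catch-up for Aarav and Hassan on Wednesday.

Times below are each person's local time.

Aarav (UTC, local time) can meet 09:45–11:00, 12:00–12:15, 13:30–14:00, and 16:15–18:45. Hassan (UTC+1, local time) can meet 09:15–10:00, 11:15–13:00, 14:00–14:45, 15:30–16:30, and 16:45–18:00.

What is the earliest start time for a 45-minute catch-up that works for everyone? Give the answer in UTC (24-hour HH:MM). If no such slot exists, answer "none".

Aarav → UTC: 09:45–11:00, 12:00–12:15, 13:30–14:00, 16:15–18:45.
Hassan → UTC: 08:15–09:00, 10:15–12:00, 13:00–13:45, 14:30–15:30, 15:45–17:00.
Aarav ∩ Hassan: 10:15–11:00, 13:30–13:45, 16:15–17:00.
Windows ≥ 45 min: 10:15–11:00, 16:15–17:00.
Earliest such window starts at 10:15.

10:15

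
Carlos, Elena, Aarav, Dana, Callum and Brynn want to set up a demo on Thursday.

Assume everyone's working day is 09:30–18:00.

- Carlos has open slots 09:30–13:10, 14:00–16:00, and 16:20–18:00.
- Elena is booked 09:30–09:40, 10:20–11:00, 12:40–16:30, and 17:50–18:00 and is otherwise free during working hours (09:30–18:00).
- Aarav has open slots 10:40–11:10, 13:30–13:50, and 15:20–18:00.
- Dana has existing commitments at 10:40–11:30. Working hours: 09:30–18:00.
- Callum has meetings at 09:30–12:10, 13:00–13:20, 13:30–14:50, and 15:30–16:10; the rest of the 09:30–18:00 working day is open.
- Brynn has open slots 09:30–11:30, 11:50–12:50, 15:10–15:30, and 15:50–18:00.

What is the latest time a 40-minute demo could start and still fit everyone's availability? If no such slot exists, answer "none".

Elena free within 09:30–18:00: 09:40–10:20, 11:00–12:40, 16:30–17:50.
Dana free within 09:30–18:00: 09:30–10:40, 11:30–18:00.
Callum free within 09:30–18:00: 12:10–13:00, 13:20–13:30, 14:50–15:30, 16:10–18:00.
Carlos ∩ Elena: 09:40–10:20, 11:00–12:40, 16:30–17:50.
Carlos ∩ Elena ∩ Aarav: 11:00–11:10, 16:30–17:50.
Carlos ∩ Elena ∩ Aarav ∩ Dana: 16:30–17:50.
Carlos ∩ Elena ∩ Aarav ∩ Dana ∩ Callum: 16:30–17:50.
Carlos ∩ Elena ∩ Aarav ∩ Dana ∩ Callum ∩ Brynn: 16:30–17:50.
Windows ≥ 40 min: 16:30–17:50.
Latest start in the last window 16:30–17:50 is 17:50 − 40 min = 17:10.

17:10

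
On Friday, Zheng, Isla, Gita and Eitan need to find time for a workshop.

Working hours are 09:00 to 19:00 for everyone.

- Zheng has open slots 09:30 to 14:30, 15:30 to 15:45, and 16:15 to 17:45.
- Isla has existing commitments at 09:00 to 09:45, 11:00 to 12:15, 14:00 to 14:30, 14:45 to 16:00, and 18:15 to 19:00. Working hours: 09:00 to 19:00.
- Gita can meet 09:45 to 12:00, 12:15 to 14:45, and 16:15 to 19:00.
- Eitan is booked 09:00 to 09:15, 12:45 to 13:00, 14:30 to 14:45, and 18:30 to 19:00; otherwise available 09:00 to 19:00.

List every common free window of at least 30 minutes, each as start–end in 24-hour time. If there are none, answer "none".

Isla free within 09:00–19:00: 09:45–11:00, 12:15–14:00, 14:30–14:45, 16:00–18:15.
Eitan free within 09:00–19:00: 09:15–12:45, 13:00–14:30, 14:45–18:30.
Zheng ∩ Isla: 09:45–11:00, 12:15–14:00, 16:15–17:45.
Zheng ∩ Isla ∩ Gita: 09:45–11:00, 12:15–14:00, 16:15–17:45.
Zheng ∩ Isla ∩ Gita ∩ Eitan: 09:45–11:00, 12:15–12:45, 13:00–14:00, 16:15–17:45.
Windows ≥ 30 min: 09:45–11:00, 12:15–12:45, 13:00–14:00, 16:15–17:45.

09:45–11:00, 12:15–12:45, 13:00–14:00, 16:15–17:45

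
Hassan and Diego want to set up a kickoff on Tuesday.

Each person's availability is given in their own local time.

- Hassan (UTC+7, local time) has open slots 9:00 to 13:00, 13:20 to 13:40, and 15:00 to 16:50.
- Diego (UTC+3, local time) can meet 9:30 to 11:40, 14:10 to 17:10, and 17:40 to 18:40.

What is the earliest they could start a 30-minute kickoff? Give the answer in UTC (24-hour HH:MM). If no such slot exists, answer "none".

Hassan → UTC: 02:00–06:00, 06:20–06:40, 08:00–09:50.
Diego → UTC: 06:30–08:40, 11:10–14:10, 14:40–15:40.
Hassan ∩ Diego: 06:30–06:40, 08:00–08:40.
Windows ≥ 30 min: 08:00–08:40.
Earliest such window starts at 08:00.

08:00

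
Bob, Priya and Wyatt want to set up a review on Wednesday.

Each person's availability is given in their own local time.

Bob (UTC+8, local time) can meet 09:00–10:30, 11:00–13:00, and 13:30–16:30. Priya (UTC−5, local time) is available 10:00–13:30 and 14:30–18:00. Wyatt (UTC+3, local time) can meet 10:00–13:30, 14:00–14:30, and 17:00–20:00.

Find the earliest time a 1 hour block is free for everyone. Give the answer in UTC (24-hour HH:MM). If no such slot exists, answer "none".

Bob → UTC: 01:00–02:30, 03:00–05:00, 05:30–08:30.
Priya → UTC: 15:00–18:30, 19:30–23:00.
Wyatt → UTC: 07:00–10:30, 11:00–11:30, 14:00–17:00.
Bob ∩ Priya: (none).
Bob ∩ Priya ∩ Wyatt: (none).
Windows ≥ 60 min: (none).

none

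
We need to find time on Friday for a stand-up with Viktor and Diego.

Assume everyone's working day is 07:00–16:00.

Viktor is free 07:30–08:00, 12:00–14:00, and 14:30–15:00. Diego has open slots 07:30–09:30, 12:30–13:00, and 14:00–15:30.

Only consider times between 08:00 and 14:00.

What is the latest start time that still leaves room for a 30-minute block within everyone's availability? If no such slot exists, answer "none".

12:30

Viktor ∩ Diego: 07:30–08:00, 12:30–13:00, 14:30–15:00.
Restricted to 08:00–14:00: 12:30–13:00.
Windows ≥ 30 min: 12:30–13:00.
Latest start in the last window 12:30–13:00 is 13:00 − 30 min = 12:30.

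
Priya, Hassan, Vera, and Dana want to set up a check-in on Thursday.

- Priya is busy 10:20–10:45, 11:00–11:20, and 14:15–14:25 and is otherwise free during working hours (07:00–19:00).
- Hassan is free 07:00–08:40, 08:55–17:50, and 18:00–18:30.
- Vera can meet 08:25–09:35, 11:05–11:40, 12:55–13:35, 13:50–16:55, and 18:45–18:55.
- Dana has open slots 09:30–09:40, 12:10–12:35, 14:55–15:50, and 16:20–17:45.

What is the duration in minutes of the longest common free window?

55 minutes

Priya free within 07:00–19:00: 07:00–10:20, 10:45–11:00, 11:20–14:15, 14:25–19:00.
Priya ∩ Hassan: 07:00–08:40, 08:55–10:20, 10:45–11:00, 11:20–14:15, 14:25–17:50, 18:00–18:30.
Priya ∩ Hassan ∩ Vera: 08:25–08:40, 08:55–09:35, 11:20–11:40, 12:55–13:35, 13:50–14:15, 14:25–16:55.
Priya ∩ Hassan ∩ Vera ∩ Dana: 09:30–09:35, 14:55–15:50, 16:20–16:55.
Common window lengths: 5, 55, 35 min; longest is 55.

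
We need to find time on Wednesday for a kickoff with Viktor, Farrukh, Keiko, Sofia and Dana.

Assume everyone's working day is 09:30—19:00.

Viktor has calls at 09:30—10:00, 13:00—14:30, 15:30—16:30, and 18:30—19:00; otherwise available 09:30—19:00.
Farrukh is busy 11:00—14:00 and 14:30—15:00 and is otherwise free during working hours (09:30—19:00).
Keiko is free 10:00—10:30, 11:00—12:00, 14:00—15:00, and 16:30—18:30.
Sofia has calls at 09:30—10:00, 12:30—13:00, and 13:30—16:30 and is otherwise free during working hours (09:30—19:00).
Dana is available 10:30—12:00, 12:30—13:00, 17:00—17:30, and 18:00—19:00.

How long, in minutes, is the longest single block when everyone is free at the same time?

Viktor free within 09:30–19:00: 10:00–13:00, 14:30–15:30, 16:30–18:30.
Farrukh free within 09:30–19:00: 09:30–11:00, 14:00–14:30, 15:00–19:00.
Sofia free within 09:30–19:00: 10:00–12:30, 13:00–13:30, 16:30–19:00.
Viktor ∩ Farrukh: 10:00–11:00, 15:00–15:30, 16:30–18:30.
Viktor ∩ Farrukh ∩ Keiko: 10:00–10:30, 16:30–18:30.
Viktor ∩ Farrukh ∩ Keiko ∩ Sofia: 10:00–10:30, 16:30–18:30.
Viktor ∩ Farrukh ∩ Keiko ∩ Sofia ∩ Dana: 17:00–17:30, 18:00–18:30.
Common window lengths: 30, 30 min; longest is 30.

30 minutes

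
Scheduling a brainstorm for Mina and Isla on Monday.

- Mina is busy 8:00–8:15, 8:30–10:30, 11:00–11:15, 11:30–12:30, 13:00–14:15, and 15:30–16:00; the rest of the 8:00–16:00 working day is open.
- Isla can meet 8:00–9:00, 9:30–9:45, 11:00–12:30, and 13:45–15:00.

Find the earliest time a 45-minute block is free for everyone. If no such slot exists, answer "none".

14:15

Mina free within 08:00–16:00: 08:15–08:30, 10:30–11:00, 11:15–11:30, 12:30–13:00, 14:15–15:30.
Mina ∩ Isla: 08:15–08:30, 11:15–11:30, 14:15–15:00.
Windows ≥ 45 min: 14:15–15:00.
Earliest such window starts at 14:15.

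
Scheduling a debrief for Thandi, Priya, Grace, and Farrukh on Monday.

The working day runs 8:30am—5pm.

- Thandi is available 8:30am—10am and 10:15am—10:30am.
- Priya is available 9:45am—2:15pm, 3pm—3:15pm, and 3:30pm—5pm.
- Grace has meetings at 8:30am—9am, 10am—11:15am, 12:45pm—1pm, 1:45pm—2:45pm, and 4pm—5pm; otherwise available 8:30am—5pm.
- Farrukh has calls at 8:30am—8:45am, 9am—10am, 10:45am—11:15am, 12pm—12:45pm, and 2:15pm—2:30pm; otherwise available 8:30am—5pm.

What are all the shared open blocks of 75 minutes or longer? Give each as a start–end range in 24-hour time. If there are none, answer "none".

Grace free within 08:30–17:00: 09:00–10:00, 11:15–12:45, 13:00–13:45, 14:45–16:00.
Farrukh free within 08:30–17:00: 08:45–09:00, 10:00–10:45, 11:15–12:00, 12:45–14:15, 14:30–17:00.
Thandi ∩ Priya: 09:45–10:00, 10:15–10:30.
Thandi ∩ Priya ∩ Grace: 09:45–10:00.
Thandi ∩ Priya ∩ Grace ∩ Farrukh: (none).
Windows ≥ 75 min: (none).

none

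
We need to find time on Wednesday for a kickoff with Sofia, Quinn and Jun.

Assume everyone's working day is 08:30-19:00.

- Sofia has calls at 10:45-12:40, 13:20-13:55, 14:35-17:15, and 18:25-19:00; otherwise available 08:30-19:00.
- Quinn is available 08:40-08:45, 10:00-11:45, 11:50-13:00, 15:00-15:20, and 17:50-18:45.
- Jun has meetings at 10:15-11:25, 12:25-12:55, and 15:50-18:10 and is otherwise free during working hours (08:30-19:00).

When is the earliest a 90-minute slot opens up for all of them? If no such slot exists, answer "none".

Sofia free within 08:30–19:00: 08:30–10:45, 12:40–13:20, 13:55–14:35, 17:15–18:25.
Jun free within 08:30–19:00: 08:30–10:15, 11:25–12:25, 12:55–15:50, 18:10–19:00.
Sofia ∩ Quinn: 08:40–08:45, 10:00–10:45, 12:40–13:00, 17:50–18:25.
Sofia ∩ Quinn ∩ Jun: 08:40–08:45, 10:00–10:15, 12:55–13:00, 18:10–18:25.
Windows ≥ 90 min: (none).

none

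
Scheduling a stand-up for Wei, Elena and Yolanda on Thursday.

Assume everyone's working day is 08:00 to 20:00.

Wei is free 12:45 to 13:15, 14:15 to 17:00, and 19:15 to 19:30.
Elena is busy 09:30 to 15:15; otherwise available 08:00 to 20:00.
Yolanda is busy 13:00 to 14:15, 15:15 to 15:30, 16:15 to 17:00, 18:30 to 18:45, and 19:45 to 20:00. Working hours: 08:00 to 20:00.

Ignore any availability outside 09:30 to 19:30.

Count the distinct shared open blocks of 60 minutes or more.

Elena free within 08:00–20:00: 08:00–09:30, 15:15–20:00.
Yolanda free within 08:00–20:00: 08:00–13:00, 14:15–15:15, 15:30–16:15, 17:00–18:30, 18:45–19:45.
Wei ∩ Elena: 15:15–17:00, 19:15–19:30.
Wei ∩ Elena ∩ Yolanda: 15:30–16:15, 19:15–19:30.
Restricted to 09:30–19:30: 15:30–16:15, 19:15–19:30.
Windows ≥ 60 min: (none).
That's 0 windows.

0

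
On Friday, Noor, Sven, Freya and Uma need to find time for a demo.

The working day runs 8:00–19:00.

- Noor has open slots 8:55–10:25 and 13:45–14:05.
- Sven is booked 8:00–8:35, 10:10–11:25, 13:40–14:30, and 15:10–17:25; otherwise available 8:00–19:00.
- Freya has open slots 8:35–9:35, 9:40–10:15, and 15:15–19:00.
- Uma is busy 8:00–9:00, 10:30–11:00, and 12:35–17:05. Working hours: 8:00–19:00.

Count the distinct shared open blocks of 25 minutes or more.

2

Sven free within 08:00–19:00: 08:35–10:10, 11:25–13:40, 14:30–15:10, 17:25–19:00.
Uma free within 08:00–19:00: 09:00–10:30, 11:00–12:35, 17:05–19:00.
Noor ∩ Sven: 08:55–10:10.
Noor ∩ Sven ∩ Freya: 08:55–09:35, 09:40–10:10.
Noor ∩ Sven ∩ Freya ∩ Uma: 09:00–09:35, 09:40–10:10.
Windows ≥ 25 min: 09:00–09:35, 09:40–10:10.
That's 2 windows.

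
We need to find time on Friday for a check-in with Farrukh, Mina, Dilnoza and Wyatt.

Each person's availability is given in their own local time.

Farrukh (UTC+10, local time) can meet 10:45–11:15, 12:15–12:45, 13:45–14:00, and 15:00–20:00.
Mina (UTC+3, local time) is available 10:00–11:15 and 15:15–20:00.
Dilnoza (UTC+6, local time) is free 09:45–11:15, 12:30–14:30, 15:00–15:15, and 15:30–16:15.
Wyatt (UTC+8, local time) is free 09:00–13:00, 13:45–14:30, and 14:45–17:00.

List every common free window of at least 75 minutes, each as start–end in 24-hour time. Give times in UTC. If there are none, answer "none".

07:00–08:15

Farrukh → UTC: 00:45–01:15, 02:15–02:45, 03:45–04:00, 05:00–10:00.
Mina → UTC: 07:00–08:15, 12:15–17:00.
Dilnoza → UTC: 03:45–05:15, 06:30–08:30, 09:00–09:15, 09:30–10:15.
Wyatt → UTC: 01:00–05:00, 05:45–06:30, 06:45–09:00.
Farrukh ∩ Mina: 07:00–08:15.
Farrukh ∩ Mina ∩ Dilnoza: 07:00–08:15.
Farrukh ∩ Mina ∩ Dilnoza ∩ Wyatt: 07:00–08:15.
Windows ≥ 75 min: 07:00–08:15.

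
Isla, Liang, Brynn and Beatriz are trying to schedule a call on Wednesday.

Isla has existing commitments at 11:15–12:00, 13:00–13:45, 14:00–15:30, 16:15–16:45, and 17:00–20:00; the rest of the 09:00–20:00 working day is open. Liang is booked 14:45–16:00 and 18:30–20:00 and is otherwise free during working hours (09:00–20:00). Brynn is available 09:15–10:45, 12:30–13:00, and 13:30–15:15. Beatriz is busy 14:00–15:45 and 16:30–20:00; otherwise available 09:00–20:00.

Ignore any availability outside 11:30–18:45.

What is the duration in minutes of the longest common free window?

30 minutes

Isla free within 09:00–20:00: 09:00–11:15, 12:00–13:00, 13:45–14:00, 15:30–16:15, 16:45–17:00.
Liang free within 09:00–20:00: 09:00–14:45, 16:00–18:30.
Beatriz free within 09:00–20:00: 09:00–14:00, 15:45–16:30.
Isla ∩ Liang: 09:00–11:15, 12:00–13:00, 13:45–14:00, 16:00–16:15, 16:45–17:00.
Isla ∩ Liang ∩ Brynn: 09:15–10:45, 12:30–13:00, 13:45–14:00.
Isla ∩ Liang ∩ Brynn ∩ Beatriz: 09:15–10:45, 12:30–13:00, 13:45–14:00.
Restricted to 11:30–18:45: 12:30–13:00, 13:45–14:00.
Common window lengths: 30, 15 min; longest is 30.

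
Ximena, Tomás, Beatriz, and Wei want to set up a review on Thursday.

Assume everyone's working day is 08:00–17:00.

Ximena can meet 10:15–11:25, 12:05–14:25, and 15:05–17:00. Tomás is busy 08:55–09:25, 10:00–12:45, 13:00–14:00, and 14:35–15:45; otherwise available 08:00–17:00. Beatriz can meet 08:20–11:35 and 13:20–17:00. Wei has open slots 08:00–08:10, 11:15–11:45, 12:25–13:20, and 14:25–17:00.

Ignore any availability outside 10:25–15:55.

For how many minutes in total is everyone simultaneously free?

10 minutes

Tomás free within 08:00–17:00: 08:00–08:55, 09:25–10:00, 12:45–13:00, 14:00–14:35, 15:45–17:00.
Ximena ∩ Tomás: 12:45–13:00, 14:00–14:25, 15:45–17:00.
Ximena ∩ Tomás ∩ Beatriz: 14:00–14:25, 15:45–17:00.
Ximena ∩ Tomás ∩ Beatriz ∩ Wei: 15:45–17:00.
Restricted to 10:25–15:55: 15:45–15:55.
Total common minutes: 10.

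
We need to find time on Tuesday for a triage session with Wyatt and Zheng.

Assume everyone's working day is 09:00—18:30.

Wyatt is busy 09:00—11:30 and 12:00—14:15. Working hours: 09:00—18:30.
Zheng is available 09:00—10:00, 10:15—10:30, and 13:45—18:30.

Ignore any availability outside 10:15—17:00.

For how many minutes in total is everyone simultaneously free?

165 minutes

Wyatt free within 09:00–18:30: 11:30–12:00, 14:15–18:30.
Wyatt ∩ Zheng: 14:15–18:30.
Restricted to 10:15–17:00: 14:15–17:00.
Total common minutes: 165.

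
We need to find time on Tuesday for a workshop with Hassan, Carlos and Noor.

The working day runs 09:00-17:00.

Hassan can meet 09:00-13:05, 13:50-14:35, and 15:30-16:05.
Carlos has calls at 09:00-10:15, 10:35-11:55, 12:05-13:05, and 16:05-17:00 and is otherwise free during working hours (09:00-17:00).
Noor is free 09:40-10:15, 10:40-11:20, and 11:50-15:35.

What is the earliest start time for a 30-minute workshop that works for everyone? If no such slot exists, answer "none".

Carlos free within 09:00–17:00: 10:15–10:35, 11:55–12:05, 13:05–16:05.
Hassan ∩ Carlos: 10:15–10:35, 11:55–12:05, 13:50–14:35, 15:30–16:05.
Hassan ∩ Carlos ∩ Noor: 11:55–12:05, 13:50–14:35, 15:30–15:35.
Windows ≥ 30 min: 13:50–14:35.
Earliest such window starts at 13:50.

13:50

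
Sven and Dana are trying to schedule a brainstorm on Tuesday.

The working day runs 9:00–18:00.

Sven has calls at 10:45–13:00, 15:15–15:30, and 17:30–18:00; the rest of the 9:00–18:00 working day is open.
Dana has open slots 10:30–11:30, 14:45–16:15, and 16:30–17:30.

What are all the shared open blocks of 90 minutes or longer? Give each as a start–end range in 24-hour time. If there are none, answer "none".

Sven free within 09:00–18:00: 09:00–10:45, 13:00–15:15, 15:30–17:30.
Sven ∩ Dana: 10:30–10:45, 14:45–15:15, 15:30–16:15, 16:30–17:30.
Windows ≥ 90 min: (none).

none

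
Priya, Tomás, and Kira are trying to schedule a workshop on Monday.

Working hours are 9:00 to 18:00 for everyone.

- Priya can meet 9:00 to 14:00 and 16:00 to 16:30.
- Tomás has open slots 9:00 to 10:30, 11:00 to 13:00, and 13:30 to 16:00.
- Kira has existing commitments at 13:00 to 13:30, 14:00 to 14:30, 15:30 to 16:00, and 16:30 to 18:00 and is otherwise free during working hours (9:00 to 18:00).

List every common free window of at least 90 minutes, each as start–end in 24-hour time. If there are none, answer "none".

09:00–10:30, 11:00–13:00

Kira free within 09:00–18:00: 09:00–13:00, 13:30–14:00, 14:30–15:30, 16:00–16:30.
Priya ∩ Tomás: 09:00–10:30, 11:00–13:00, 13:30–14:00.
Priya ∩ Tomás ∩ Kira: 09:00–10:30, 11:00–13:00, 13:30–14:00.
Windows ≥ 90 min: 09:00–10:30, 11:00–13:00.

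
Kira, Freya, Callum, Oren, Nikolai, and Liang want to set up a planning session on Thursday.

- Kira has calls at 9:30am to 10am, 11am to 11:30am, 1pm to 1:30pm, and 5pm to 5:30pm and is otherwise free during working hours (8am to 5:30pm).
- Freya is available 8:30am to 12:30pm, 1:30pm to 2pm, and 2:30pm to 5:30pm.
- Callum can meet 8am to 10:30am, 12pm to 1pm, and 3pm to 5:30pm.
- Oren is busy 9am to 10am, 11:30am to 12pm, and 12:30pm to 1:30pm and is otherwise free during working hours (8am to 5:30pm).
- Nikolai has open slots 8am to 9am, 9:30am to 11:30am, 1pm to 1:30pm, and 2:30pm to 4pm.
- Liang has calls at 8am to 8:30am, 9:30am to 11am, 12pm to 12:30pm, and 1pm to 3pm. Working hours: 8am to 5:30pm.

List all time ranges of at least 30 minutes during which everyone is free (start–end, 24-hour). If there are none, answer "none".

Kira free within 08:00–17:30: 08:00–09:30, 10:00–11:00, 11:30–13:00, 13:30–17:00.
Oren free within 08:00–17:30: 08:00–09:00, 10:00–11:30, 12:00–12:30, 13:30–17:30.
Liang free within 08:00–17:30: 08:30–09:30, 11:00–12:00, 12:30–13:00, 15:00–17:30.
Kira ∩ Freya: 08:30–09:30, 10:00–11:00, 11:30–12:30, 13:30–14:00, 14:30–17:00.
Kira ∩ Freya ∩ Callum: 08:30–09:30, 10:00–10:30, 12:00–12:30, 15:00–17:00.
Kira ∩ Freya ∩ Callum ∩ Oren: 08:30–09:00, 10:00–10:30, 12:00–12:30, 15:00–17:00.
Kira ∩ Freya ∩ Callum ∩ Oren ∩ Nikolai: 08:30–09:00, 10:00–10:30, 15:00–16:00.
Kira ∩ Freya ∩ Callum ∩ Oren ∩ Nikolai ∩ Liang: 08:30–09:00, 15:00–16:00.
Windows ≥ 30 min: 08:30–09:00, 15:00–16:00.

08:30–09:00, 15:00–16:00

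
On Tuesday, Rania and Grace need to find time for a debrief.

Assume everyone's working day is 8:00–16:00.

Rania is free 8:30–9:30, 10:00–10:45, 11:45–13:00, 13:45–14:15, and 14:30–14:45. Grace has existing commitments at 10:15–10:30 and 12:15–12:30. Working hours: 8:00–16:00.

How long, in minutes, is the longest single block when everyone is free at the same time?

Grace free within 08:00–16:00: 08:00–10:15, 10:30–12:15, 12:30–16:00.
Rania ∩ Grace: 08:30–09:30, 10:00–10:15, 10:30–10:45, 11:45–12:15, 12:30–13:00, 13:45–14:15, 14:30–14:45.
Common window lengths: 60, 15, 15, 30, 30, 30, 15 min; longest is 60.

60 minutes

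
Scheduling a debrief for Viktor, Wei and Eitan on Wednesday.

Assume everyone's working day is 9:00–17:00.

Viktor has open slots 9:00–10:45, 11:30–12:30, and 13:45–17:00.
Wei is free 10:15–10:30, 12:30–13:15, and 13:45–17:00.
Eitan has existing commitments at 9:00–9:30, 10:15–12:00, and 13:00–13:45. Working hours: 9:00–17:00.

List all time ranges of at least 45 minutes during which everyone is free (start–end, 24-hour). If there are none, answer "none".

Eitan free within 09:00–17:00: 09:30–10:15, 12:00–13:00, 13:45–17:00.
Viktor ∩ Wei: 10:15–10:30, 13:45–17:00.
Viktor ∩ Wei ∩ Eitan: 13:45–17:00.
Windows ≥ 45 min: 13:45–17:00.

13:45–17:00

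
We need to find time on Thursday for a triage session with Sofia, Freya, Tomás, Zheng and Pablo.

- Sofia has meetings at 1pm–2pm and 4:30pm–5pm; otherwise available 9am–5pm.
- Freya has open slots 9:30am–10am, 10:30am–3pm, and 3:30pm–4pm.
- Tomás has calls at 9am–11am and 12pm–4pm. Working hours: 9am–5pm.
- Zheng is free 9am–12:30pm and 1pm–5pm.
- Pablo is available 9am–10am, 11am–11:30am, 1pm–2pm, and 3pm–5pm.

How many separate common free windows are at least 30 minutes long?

1

Sofia free within 09:00–17:00: 09:00–13:00, 14:00–16:30.
Tomás free within 09:00–17:00: 11:00–12:00, 16:00–17:00.
Sofia ∩ Freya: 09:30–10:00, 10:30–13:00, 14:00–15:00, 15:30–16:00.
Sofia ∩ Freya ∩ Tomás: 11:00–12:00.
Sofia ∩ Freya ∩ Tomás ∩ Zheng: 11:00–12:00.
Sofia ∩ Freya ∩ Tomás ∩ Zheng ∩ Pablo: 11:00–11:30.
Windows ≥ 30 min: 11:00–11:30.
That's 1 window.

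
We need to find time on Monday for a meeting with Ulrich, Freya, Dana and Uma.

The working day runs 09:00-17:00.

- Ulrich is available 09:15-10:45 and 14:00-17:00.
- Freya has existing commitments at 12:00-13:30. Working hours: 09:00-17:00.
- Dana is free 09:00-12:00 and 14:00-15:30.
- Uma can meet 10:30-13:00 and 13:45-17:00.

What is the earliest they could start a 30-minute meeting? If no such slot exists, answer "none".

Freya free within 09:00–17:00: 09:00–12:00, 13:30–17:00.
Ulrich ∩ Freya: 09:15–10:45, 14:00–17:00.
Ulrich ∩ Freya ∩ Dana: 09:15–10:45, 14:00–15:30.
Ulrich ∩ Freya ∩ Dana ∩ Uma: 10:30–10:45, 14:00–15:30.
Windows ≥ 30 min: 14:00–15:30.
Earliest such window starts at 14:00.

14:00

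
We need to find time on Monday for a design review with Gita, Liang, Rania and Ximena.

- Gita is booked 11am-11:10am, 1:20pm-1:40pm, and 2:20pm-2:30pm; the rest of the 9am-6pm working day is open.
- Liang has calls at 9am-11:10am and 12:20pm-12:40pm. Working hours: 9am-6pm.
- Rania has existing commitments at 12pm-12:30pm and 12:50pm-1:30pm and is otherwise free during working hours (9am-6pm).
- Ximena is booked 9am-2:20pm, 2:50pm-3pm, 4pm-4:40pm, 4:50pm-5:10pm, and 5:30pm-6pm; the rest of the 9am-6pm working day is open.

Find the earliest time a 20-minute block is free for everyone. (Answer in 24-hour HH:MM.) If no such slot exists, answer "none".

Gita free within 09:00–18:00: 09:00–11:00, 11:10–13:20, 13:40–14:20, 14:30–18:00.
Liang free within 09:00–18:00: 11:10–12:20, 12:40–18:00.
Rania free within 09:00–18:00: 09:00–12:00, 12:30–12:50, 13:30–18:00.
Ximena free within 09:00–18:00: 14:20–14:50, 15:00–16:00, 16:40–16:50, 17:10–17:30.
Gita ∩ Liang: 11:10–12:20, 12:40–13:20, 13:40–14:20, 14:30–18:00.
Gita ∩ Liang ∩ Rania: 11:10–12:00, 12:40–12:50, 13:40–14:20, 14:30–18:00.
Gita ∩ Liang ∩ Rania ∩ Ximena: 14:30–14:50, 15:00–16:00, 16:40–16:50, 17:10–17:30.
Windows ≥ 20 min: 14:30–14:50, 15:00–16:00, 17:10–17:30.
Earliest such window starts at 14:30.

14:30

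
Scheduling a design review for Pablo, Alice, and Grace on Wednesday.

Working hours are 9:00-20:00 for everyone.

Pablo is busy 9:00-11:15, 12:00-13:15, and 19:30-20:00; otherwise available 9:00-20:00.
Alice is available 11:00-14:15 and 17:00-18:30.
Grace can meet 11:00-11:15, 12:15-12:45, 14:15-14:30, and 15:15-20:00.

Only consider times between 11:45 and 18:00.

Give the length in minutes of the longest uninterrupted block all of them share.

Pablo free within 09:00–20:00: 11:15–12:00, 13:15–19:30.
Pablo ∩ Alice: 11:15–12:00, 13:15–14:15, 17:00–18:30.
Pablo ∩ Alice ∩ Grace: 17:00–18:30.
Restricted to 11:45–18:00: 17:00–18:00.
Single common window of 60 minutes.

60 minutes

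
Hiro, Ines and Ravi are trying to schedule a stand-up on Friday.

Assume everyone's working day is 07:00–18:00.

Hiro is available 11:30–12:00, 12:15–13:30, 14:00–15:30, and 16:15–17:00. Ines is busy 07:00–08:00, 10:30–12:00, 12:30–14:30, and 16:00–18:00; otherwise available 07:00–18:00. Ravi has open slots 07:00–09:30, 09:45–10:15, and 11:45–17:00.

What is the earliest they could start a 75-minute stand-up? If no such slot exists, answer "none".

none

Ines free within 07:00–18:00: 08:00–10:30, 12:00–12:30, 14:30–16:00.
Hiro ∩ Ines: 12:15–12:30, 14:30–15:30.
Hiro ∩ Ines ∩ Ravi: 12:15–12:30, 14:30–15:30.
Windows ≥ 75 min: (none).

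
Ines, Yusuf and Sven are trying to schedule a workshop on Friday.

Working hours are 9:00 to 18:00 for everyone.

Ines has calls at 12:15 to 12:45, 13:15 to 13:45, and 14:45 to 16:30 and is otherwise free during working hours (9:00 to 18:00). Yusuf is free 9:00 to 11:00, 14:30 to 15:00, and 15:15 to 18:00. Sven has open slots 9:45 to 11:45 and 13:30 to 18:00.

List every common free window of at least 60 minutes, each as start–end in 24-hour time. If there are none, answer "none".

Ines free within 09:00–18:00: 09:00–12:15, 12:45–13:15, 13:45–14:45, 16:30–18:00.
Ines ∩ Yusuf: 09:00–11:00, 14:30–14:45, 16:30–18:00.
Ines ∩ Yusuf ∩ Sven: 09:45–11:00, 14:30–14:45, 16:30–18:00.
Windows ≥ 60 min: 09:45–11:00, 16:30–18:00.

09:45–11:00, 16:30–18:00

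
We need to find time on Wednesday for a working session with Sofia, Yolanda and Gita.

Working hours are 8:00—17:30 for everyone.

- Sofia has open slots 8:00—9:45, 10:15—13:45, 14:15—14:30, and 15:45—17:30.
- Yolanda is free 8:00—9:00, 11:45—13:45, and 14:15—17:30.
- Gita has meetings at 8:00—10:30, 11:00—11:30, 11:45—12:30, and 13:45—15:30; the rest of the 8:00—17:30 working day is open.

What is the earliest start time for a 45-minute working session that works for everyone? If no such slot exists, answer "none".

12:30

Gita free within 08:00–17:30: 10:30–11:00, 11:30–11:45, 12:30–13:45, 15:30–17:30.
Sofia ∩ Yolanda: 08:00–09:00, 11:45–13:45, 14:15–14:30, 15:45–17:30.
Sofia ∩ Yolanda ∩ Gita: 12:30–13:45, 15:45–17:30.
Windows ≥ 45 min: 12:30–13:45, 15:45–17:30.
Earliest such window starts at 12:30.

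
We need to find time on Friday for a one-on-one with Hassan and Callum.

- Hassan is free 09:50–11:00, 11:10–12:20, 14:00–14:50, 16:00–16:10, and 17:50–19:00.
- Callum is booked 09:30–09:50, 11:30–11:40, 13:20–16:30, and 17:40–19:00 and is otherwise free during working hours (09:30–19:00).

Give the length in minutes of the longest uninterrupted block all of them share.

70 minutes

Callum free within 09:30–19:00: 09:50–11:30, 11:40–13:20, 16:30–17:40.
Hassan ∩ Callum: 09:50–11:00, 11:10–11:30, 11:40–12:20.
Common window lengths: 70, 20, 40 min; longest is 70.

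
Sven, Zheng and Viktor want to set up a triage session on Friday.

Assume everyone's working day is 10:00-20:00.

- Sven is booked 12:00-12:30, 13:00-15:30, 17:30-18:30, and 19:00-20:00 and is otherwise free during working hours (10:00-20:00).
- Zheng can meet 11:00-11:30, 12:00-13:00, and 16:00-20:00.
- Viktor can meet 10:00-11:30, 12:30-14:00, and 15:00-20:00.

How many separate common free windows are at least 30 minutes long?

4

Sven free within 10:00–20:00: 10:00–12:00, 12:30–13:00, 15:30–17:30, 18:30–19:00.
Sven ∩ Zheng: 11:00–11:30, 12:30–13:00, 16:00–17:30, 18:30–19:00.
Sven ∩ Zheng ∩ Viktor: 11:00–11:30, 12:30–13:00, 16:00–17:30, 18:30–19:00.
Windows ≥ 30 min: 11:00–11:30, 12:30–13:00, 16:00–17:30, 18:30–19:00.
That's 4 windows.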